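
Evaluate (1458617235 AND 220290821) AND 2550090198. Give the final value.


Step 1: 1458617235 & 220290821 = 69212929
Step 2: 69212929 & 2550090198 = 69208320

69208320


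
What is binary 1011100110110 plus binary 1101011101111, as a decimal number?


1011100110110 + 1101011101111 = 11001000100101 = 12837

12837


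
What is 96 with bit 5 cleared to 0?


96 & ~(1 << 5) = 64

64


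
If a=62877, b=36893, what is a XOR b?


62877 ^ 36893 = 25984

25984


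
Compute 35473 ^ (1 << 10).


35473 ^ (1 << 10) = 35473 ^ 1024 = 36497

36497


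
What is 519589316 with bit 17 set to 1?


519589316 | (1 << 17) = 519589316 | 131072 = 519720388

519720388


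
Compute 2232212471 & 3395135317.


0b10000101000011001101101111110111 & 0b11001010010111011010011101010101 = 0b10000000000011001000001101010101 = 2148303701

2148303701


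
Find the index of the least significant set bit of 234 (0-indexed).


0b11101010. Lowest set bit at position 1

1


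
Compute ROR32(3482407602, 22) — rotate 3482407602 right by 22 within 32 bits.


Rotate 0b11001111100100010101001010110010 right by 22 (32-bit) = 0b1000101010010101100101100111110 = 1162529598

1162529598


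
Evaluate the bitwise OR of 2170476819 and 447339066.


0b10000001010111101101100100010011 | 0b11010101010011101101000111010 = 0b10011011111111111101101100111011 = 2617236283

2617236283


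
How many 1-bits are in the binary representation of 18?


0b10010 has 2 set bits

2


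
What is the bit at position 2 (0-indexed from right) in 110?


0b1101110, position 2 = 1

1


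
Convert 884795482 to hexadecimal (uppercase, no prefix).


884795482 = 34BCE85A hex

34BCE85A


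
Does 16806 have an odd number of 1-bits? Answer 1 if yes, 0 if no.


0b100000110100110 has 6 ones => parity 0

0


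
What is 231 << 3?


0b11100111 << 3 = 0b11100111000 = 1848

1848


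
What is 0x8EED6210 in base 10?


8EED6210 hex = 2397921808 decimal

2397921808


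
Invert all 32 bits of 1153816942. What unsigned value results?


1153816942 ^ 4294967295 = 3141150353

3141150353


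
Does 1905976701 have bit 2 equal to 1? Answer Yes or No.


0b1110001100110101110010101111101, bit 2 = 1. Yes

Yes


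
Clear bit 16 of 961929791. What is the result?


961929791 & ~(1 << 16) = 961864255

961864255


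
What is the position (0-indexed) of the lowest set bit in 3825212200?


0b11100100000000000001101100101000. Lowest set bit at position 3

3


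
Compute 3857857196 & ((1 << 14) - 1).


3857857196 & 16383 = 15020

15020


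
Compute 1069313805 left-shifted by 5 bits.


0b111111101111000110111100001101 << 5 = 0b11111110111100011011110000110100000 = 34218041760

34218041760


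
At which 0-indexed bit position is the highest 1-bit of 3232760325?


0b11000000101100000000001000000101. Highest set bit at position 31

31


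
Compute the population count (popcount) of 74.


0b1001010 has 3 set bits

3


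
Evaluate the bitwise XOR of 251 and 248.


0b11111011 ^ 0b11111000 = 0b11 = 3

3


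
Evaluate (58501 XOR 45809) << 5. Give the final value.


Step 1: 58501 ^ 45809 = 22132
Step 2: 22132 << 5 = 708224

708224


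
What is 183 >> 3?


0b10110111 >> 3 = 0b10110 = 22

22


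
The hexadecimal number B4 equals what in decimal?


B4 hex = 180 decimal

180


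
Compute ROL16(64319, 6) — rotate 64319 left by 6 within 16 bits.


Rotate 0b1111101100111111 left by 6 (16-bit) = 0b1100111111111110 = 53246

53246


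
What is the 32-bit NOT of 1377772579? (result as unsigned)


~0b1010010000111110010010000100011 = 0b10101101111000001101101111011100 = 2917194716 (32-bit unsigned)

2917194716


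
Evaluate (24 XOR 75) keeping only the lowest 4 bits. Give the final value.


Step 1: 24 ^ 75 = 83
Step 2: 83 & 15 = 3

3


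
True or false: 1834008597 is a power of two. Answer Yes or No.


0b1101101010100001100000000010101. Multiple bits set => No

No


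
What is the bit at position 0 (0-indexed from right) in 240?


0b11110000, position 0 = 0

0


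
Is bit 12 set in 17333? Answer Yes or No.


0b100001110110101, bit 12 = 0. No

No


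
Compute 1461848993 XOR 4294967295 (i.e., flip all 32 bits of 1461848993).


1461848993 ^ 4294967295 = 2833118302

2833118302


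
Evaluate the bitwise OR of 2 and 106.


0b10 | 0b1101010 = 0b1101010 = 106

106


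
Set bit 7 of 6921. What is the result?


6921 | (1 << 7) = 6921 | 128 = 7049

7049


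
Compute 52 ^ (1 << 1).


52 ^ (1 << 1) = 52 ^ 2 = 54

54


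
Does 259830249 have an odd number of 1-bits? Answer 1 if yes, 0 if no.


0b1111011111001011000111101001 has 18 ones => parity 0

0


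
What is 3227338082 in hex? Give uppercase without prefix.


3227338082 = C05D4562 hex

C05D4562


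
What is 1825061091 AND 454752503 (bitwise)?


0b1101100110010000011100011100011 & 0b11011000110101111100011110111 = 0b1000000010000011100011100011 = 134756579

134756579


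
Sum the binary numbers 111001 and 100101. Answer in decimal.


111001 + 100101 = 1011110 = 94

94


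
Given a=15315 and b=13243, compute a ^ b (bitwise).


15315 ^ 13243 = 2152

2152


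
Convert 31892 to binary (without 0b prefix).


31892 = 111110010010100 in binary

111110010010100


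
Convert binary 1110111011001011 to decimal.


1110111011001011 in decimal = 61131

61131


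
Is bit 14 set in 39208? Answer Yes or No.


0b1001100100101000, bit 14 = 0. No

No


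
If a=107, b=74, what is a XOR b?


107 ^ 74 = 33

33


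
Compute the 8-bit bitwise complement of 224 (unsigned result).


~0b11100000 = 0b11111 = 31 (8-bit unsigned)

31


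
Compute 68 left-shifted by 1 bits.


0b1000100 << 1 = 0b10001000 = 136

136


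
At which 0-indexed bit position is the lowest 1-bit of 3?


0b11. Lowest set bit at position 0

0


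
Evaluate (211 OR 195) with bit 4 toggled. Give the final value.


Step 1: 211 | 195 = 211
Step 2: 211 ^ (1 << 4) = 211 ^ 16 = 195

195


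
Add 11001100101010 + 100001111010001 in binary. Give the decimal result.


11001100101010 + 100001111010001 = 111011011111011 = 30459

30459


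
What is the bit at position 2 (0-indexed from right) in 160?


0b10100000, position 2 = 0

0


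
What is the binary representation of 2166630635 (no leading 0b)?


2166630635 = 10000001001001000010100011101011 in binary

10000001001001000010100011101011


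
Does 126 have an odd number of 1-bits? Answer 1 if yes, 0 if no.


0b1111110 has 6 ones => parity 0

0


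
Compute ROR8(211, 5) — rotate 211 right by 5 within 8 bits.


Rotate 0b11010011 right by 5 (8-bit) = 0b10011110 = 158

158


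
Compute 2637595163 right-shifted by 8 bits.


0b10011101001101101000001000011011 >> 8 = 0b100111010011011010000010 = 10303106

10303106


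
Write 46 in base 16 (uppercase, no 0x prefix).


46 = 2E hex

2E


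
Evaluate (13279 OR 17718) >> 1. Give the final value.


Step 1: 13279 | 17718 = 30719
Step 2: 30719 >> 1 = 15359

15359


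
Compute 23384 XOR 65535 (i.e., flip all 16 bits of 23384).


23384 ^ 65535 = 42151

42151


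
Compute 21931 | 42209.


0b101010110101011 | 0b1010010011100001 = 0b1111010111101011 = 62955

62955


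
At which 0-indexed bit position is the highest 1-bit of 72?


0b1001000. Highest set bit at position 6

6


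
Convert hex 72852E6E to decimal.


72852E6E hex = 1921330798 decimal

1921330798


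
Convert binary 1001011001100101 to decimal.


1001011001100101 in decimal = 38501

38501


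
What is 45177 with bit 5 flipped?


45177 ^ (1 << 5) = 45177 ^ 32 = 45145

45145


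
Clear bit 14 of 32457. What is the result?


32457 & ~(1 << 14) = 16073

16073


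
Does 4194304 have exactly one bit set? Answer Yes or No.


0b10000000000000000000000. Only one bit set => Yes

Yes


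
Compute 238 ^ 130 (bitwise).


0b11101110 ^ 0b10000010 = 0b1101100 = 108

108


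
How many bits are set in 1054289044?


0b111110110101110010110010010100 has 17 set bits

17


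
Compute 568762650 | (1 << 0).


568762650 | (1 << 0) = 568762650 | 1 = 568762651

568762651


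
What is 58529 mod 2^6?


58529 & 63 = 33

33


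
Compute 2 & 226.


0b10 & 0b11100010 = 0b10 = 2

2


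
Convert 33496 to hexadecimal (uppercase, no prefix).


33496 = 82D8 hex

82D8


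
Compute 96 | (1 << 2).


96 | (1 << 2) = 96 | 4 = 100

100


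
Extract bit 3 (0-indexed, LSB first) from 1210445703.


0b1001000001001011110111110000111, position 3 = 0

0


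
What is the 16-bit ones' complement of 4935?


4935 ^ 65535 = 60600

60600


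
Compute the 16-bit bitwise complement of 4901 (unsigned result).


~0b1001100100101 = 0b1110110011011010 = 60634 (16-bit unsigned)

60634


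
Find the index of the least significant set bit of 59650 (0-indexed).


0b1110100100000010. Lowest set bit at position 1

1


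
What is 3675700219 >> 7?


0b11011011000101101011101111111011 >> 7 = 0b1101101100010110101110111 = 28716407

28716407


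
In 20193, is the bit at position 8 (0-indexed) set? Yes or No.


0b100111011100001, bit 8 = 0. No

No


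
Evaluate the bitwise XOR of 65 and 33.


0b1000001 ^ 0b100001 = 0b1100000 = 96

96


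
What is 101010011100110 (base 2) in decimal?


101010011100110 in decimal = 21734

21734


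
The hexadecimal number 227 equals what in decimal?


227 hex = 551 decimal

551


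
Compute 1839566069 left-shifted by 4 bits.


0b1101101101001011000110011110101 << 4 = 0b11011011010010110001100111101010000 = 29433057104

29433057104


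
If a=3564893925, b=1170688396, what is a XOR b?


3564893925 ^ 1170688396 = 2445066089

2445066089


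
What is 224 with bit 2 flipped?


224 ^ (1 << 2) = 224 ^ 4 = 228

228


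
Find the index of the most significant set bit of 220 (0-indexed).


0b11011100. Highest set bit at position 7

7


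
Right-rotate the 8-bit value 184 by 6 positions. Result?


Rotate 0b10111000 right by 6 (8-bit) = 0b11100010 = 226

226


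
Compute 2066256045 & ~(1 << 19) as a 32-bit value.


2066256045 & ~(1 << 19) = 2065731757

2065731757


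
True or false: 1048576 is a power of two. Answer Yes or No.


0b100000000000000000000. Only one bit set => Yes

Yes


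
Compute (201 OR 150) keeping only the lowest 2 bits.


Step 1: 201 | 150 = 223
Step 2: 223 & 3 = 3

3


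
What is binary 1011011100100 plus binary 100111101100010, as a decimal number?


1011011100100 + 100111101100010 = 110011001000110 = 26182

26182


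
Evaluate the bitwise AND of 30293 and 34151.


0b111011001010101 & 0b1000010101100111 = 0b10001000101 = 1093

1093


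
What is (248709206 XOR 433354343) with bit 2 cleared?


Step 1: 248709206 ^ 433354343 = 386364977
Step 2: 386364977 & ~(1 << 2) = 386364977

386364977


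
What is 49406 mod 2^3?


49406 & 7 = 6

6


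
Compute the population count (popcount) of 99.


0b1100011 has 4 set bits

4


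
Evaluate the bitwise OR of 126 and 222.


0b1111110 | 0b11011110 = 0b11111110 = 254

254


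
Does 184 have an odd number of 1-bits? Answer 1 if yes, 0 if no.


0b10111000 has 4 ones => parity 0

0


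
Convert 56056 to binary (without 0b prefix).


56056 = 1101101011111000 in binary

1101101011111000


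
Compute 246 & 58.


0b11110110 & 0b111010 = 0b110010 = 50

50


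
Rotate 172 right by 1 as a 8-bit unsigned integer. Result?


Rotate 0b10101100 right by 1 (8-bit) = 0b1010110 = 86

86


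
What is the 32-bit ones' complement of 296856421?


296856421 ^ 4294967295 = 3998110874

3998110874


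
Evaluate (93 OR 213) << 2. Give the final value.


Step 1: 93 | 213 = 221
Step 2: 221 << 2 = 884

884


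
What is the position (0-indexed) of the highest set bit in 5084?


0b1001111011100. Highest set bit at position 12

12


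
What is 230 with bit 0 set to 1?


230 | (1 << 0) = 230 | 1 = 231

231


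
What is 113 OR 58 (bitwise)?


0b1110001 | 0b111010 = 0b1111011 = 123

123


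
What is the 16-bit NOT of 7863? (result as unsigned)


~0b1111010110111 = 0b1110000101001000 = 57672 (16-bit unsigned)

57672


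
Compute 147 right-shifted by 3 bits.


0b10010011 >> 3 = 0b10010 = 18

18


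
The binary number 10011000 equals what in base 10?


10011000 in decimal = 152

152


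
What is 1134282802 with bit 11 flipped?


1134282802 ^ (1 << 11) = 1134282802 ^ 2048 = 1134280754

1134280754


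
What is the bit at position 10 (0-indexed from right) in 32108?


0b111110101101100, position 10 = 1

1


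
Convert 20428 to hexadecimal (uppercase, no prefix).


20428 = 4FCC hex

4FCC


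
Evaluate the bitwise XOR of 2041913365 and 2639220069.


0b1111001101101010010000000010101 ^ 0b10011101010011110100110101100101 = 0b11100100111110100110110101110000 = 3841617264

3841617264


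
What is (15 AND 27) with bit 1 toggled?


Step 1: 15 & 27 = 11
Step 2: 11 ^ (1 << 1) = 11 ^ 2 = 9

9


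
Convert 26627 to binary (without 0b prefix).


26627 = 110100000000011 in binary

110100000000011


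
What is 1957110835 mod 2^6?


1957110835 & 63 = 51

51


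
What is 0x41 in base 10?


41 hex = 65 decimal

65


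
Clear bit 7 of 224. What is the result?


224 & ~(1 << 7) = 96

96


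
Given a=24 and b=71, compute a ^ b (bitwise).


24 ^ 71 = 95

95


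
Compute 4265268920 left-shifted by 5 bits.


0b11111110001110101101011010111000 << 5 = 0b1111111000111010110101101011100000000 = 136488605440

136488605440


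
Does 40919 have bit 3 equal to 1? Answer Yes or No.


0b1001111111010111, bit 3 = 0. No

No


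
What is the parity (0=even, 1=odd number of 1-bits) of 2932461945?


0b10101110110010011101000101111001 has 18 ones => parity 0

0


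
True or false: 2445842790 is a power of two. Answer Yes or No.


0b10010001110010001001100101100110. Multiple bits set => No

No


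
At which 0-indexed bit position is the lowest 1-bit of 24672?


0b110000001100000. Lowest set bit at position 5

5


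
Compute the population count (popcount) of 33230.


0b1000000111001110 has 7 set bits

7


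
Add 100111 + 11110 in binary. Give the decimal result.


100111 + 11110 = 1000101 = 69

69


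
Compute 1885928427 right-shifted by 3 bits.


0b1110000011010001111101111101011 >> 3 = 0b1110000011010001111101111101 = 235741053

235741053


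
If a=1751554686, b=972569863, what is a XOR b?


1751554686 ^ 972569863 = 1369352057

1369352057


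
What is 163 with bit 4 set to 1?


163 | (1 << 4) = 163 | 16 = 179

179


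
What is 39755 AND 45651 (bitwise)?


0b1001101101001011 & 0b1011001001010011 = 0b1001001001000011 = 37443

37443


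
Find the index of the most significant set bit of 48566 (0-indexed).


0b1011110110110110. Highest set bit at position 15

15


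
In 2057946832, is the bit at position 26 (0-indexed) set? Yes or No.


0b1111010101010011100011011010000, bit 26 = 0. No

No


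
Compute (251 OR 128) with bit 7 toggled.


Step 1: 251 | 128 = 251
Step 2: 251 ^ (1 << 7) = 251 ^ 128 = 123

123


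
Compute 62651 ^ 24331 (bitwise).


0b1111010010111011 ^ 0b101111100001011 = 0b1010101110110000 = 43952

43952


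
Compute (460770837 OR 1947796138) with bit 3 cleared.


Step 1: 460770837 | 1947796138 = 2139082431
Step 2: 2139082431 & ~(1 << 3) = 2139082423

2139082423


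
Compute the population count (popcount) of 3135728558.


0b10111010111001110110101110101110 has 21 set bits

21


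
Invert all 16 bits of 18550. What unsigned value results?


18550 ^ 65535 = 46985

46985


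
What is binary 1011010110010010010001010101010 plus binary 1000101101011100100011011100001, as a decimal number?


1011010110010010010001010101010 + 1000101101011100100011011100001 = 10100000011101110110100110001011 = 2692180363

2692180363


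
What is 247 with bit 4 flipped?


247 ^ (1 << 4) = 247 ^ 16 = 231

231


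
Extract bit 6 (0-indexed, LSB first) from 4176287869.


0b11111000111011010001100001111101, position 6 = 1

1


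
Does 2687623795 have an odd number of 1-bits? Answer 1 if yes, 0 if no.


0b10100000001100011110001001110011 has 14 ones => parity 0

0


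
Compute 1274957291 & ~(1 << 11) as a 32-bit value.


1274957291 & ~(1 << 11) = 1274955243

1274955243


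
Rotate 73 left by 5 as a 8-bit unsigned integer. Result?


Rotate 0b1001001 left by 5 (8-bit) = 0b101001 = 41

41


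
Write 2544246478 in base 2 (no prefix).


2544246478 = 10010111101001100001111011001110 in binary

10010111101001100001111011001110


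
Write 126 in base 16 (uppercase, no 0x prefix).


126 = 7E hex

7E


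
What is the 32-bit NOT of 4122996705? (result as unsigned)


~0b11110101101111111110111111100001 = 0b1010010000000001000000011110 = 171970590 (32-bit unsigned)

171970590


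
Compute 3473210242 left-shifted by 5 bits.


0b11001111000001001111101110000010 << 5 = 0b1100111100000100111110111000001000000 = 111142727744

111142727744


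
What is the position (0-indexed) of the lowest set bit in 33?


0b100001. Lowest set bit at position 0

0


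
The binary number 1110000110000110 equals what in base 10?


1110000110000110 in decimal = 57734

57734


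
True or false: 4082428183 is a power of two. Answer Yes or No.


0b11110011010101001110100100010111. Multiple bits set => No

No


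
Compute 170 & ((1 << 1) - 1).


170 & 1 = 0

0


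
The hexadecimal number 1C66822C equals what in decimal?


1C66822C hex = 476480044 decimal

476480044


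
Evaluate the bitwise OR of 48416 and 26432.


0b1011110100100000 | 0b110011101000000 = 0b1111111101100000 = 65376

65376


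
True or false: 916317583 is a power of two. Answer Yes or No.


0b110110100111011110010110001111. Multiple bits set => No

No


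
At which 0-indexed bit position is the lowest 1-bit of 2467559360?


0b10010011000100111111011111000000. Lowest set bit at position 6

6


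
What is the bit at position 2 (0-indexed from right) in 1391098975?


0b1010010111010100111110001011111, position 2 = 1

1


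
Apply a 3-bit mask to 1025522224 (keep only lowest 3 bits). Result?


1025522224 & 7 = 0

0


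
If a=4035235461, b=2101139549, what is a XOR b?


4035235461 ^ 2101139549 = 2377651928

2377651928


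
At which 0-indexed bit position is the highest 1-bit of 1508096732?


0b1011001111000111011101011011100. Highest set bit at position 30

30


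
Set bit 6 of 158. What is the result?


158 | (1 << 6) = 158 | 64 = 222

222


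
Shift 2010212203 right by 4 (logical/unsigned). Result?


0b1110111110100010110011101101011 >> 4 = 0b111011111010001011001110110 = 125638262

125638262


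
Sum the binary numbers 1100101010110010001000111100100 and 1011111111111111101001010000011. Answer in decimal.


1100101010110010001000111100100 + 1011111111111111101001010000011 = 11000101010110001110010001100111 = 3310937191

3310937191


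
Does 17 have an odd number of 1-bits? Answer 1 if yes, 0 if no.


0b10001 has 2 ones => parity 0

0


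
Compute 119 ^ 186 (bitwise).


0b1110111 ^ 0b10111010 = 0b11001101 = 205

205


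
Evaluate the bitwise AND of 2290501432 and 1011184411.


0b10001000100001100100011100111000 & 0b111100010001010111001100011011 = 0b1000000001000100001100011000 = 134497048

134497048


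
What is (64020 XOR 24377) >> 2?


Step 1: 64020 ^ 24377 = 42285
Step 2: 42285 >> 2 = 10571

10571


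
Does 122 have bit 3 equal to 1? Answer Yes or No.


0b1111010, bit 3 = 1. Yes

Yes


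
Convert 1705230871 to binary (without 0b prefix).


1705230871 = 1100101101000111100001000010111 in binary

1100101101000111100001000010111


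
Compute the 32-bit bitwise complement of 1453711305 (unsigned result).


~0b1010110101001011101111111001001 = 0b10101001010110100010000000110110 = 2841255990 (32-bit unsigned)

2841255990


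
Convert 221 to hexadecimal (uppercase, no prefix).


221 = DD hex

DD


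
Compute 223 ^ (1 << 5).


223 ^ (1 << 5) = 223 ^ 32 = 255

255


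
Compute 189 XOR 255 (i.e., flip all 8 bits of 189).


189 ^ 255 = 66

66


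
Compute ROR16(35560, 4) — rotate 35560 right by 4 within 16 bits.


Rotate 0b1000101011101000 right by 4 (16-bit) = 0b1000100010101110 = 34990

34990


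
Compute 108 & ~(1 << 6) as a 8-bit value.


108 & ~(1 << 6) = 44

44


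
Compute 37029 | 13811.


0b1001000010100101 | 0b11010111110011 = 0b1011010111110111 = 46583

46583


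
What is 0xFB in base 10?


FB hex = 251 decimal

251


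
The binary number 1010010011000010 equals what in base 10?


1010010011000010 in decimal = 42178

42178


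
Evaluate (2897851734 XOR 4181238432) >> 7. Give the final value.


Step 1: 2897851734 ^ 4181238432 = 1434523638
Step 2: 1434523638 >> 7 = 11207215

11207215


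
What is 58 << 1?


0b111010 << 1 = 0b1110100 = 116

116


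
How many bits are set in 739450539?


0b101100000100110001111010101011 has 15 set bits

15


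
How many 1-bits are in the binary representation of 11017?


0b10101100001001 has 6 set bits

6


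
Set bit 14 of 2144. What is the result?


2144 | (1 << 14) = 2144 | 16384 = 18528

18528


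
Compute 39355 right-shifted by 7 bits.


0b1001100110111011 >> 7 = 0b100110011 = 307

307


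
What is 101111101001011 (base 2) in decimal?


101111101001011 in decimal = 24395

24395


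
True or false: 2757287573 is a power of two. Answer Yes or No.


0b10100100010110001101111010010101. Multiple bits set => No

No


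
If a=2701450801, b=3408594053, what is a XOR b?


2701450801 ^ 3408594053 = 1781521076

1781521076


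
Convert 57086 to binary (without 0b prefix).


57086 = 1101111011111110 in binary

1101111011111110


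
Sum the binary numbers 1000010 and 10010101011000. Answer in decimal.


1000010 + 10010101011000 = 10010110011010 = 9626

9626


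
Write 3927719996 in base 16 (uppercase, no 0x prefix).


3927719996 = EA1C403C hex

EA1C403C


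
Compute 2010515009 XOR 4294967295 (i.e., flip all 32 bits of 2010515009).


2010515009 ^ 4294967295 = 2284452286

2284452286


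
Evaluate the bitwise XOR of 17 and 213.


0b10001 ^ 0b11010101 = 0b11000100 = 196

196


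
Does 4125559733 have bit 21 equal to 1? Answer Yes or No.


0b11110101111001110000101110110101, bit 21 = 1. Yes

Yes


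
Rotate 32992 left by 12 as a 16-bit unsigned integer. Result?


Rotate 0b1000000011100000 left by 12 (16-bit) = 0b100000001110 = 2062

2062


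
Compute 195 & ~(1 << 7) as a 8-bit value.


195 & ~(1 << 7) = 67

67


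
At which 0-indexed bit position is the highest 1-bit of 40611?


0b1001111010100011. Highest set bit at position 15

15


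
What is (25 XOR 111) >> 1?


Step 1: 25 ^ 111 = 118
Step 2: 118 >> 1 = 59

59


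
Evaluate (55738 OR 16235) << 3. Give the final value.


Step 1: 55738 | 16235 = 65531
Step 2: 65531 << 3 = 524248

524248


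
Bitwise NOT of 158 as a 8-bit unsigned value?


~0b10011110 = 0b1100001 = 97 (8-bit unsigned)

97


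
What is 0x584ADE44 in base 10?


584ADE44 hex = 1481301572 decimal

1481301572


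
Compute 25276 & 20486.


0b110001010111100 & 0b101000000000110 = 0b100000000000100 = 16388

16388


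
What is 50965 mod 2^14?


50965 & 16383 = 1813

1813


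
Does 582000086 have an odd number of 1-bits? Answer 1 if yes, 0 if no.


0b100010101100001001110111010110 has 15 ones => parity 1

1


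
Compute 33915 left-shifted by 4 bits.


0b1000010001111011 << 4 = 0b10000100011110110000 = 542640

542640


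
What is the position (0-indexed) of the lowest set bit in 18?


0b10010. Lowest set bit at position 1

1


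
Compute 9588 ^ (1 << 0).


9588 ^ (1 << 0) = 9588 ^ 1 = 9589

9589


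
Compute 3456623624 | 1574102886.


0b11001110000001111110010000001000 | 0b1011101110100101110011101100110 = 0b11011111110101111110011101101110 = 3755468654

3755468654


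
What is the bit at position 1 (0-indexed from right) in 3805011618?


0b11100010110010111101111010100010, position 1 = 1

1


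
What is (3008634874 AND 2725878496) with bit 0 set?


Step 1: 3008634874 & 2725878496 = 2723158752
Step 2: 2723158752 | (1 << 0) = 2723158752 | 1 = 2723158753

2723158753


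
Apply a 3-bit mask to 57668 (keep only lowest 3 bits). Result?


57668 & 7 = 4

4


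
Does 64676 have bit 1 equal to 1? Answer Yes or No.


0b1111110010100100, bit 1 = 0. No

No


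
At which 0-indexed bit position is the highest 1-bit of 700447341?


0b101001101111111111101001101101. Highest set bit at position 29

29


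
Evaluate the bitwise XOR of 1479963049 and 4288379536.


0b1011000001101100111000110101001 ^ 0b11111111100110110111101010010000 = 0b10100111101011010000101100111001 = 2813135673

2813135673


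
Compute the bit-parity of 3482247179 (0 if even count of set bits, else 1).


0b11001111100011101110000000001011 has 16 ones => parity 0

0


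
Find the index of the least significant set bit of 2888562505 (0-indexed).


0b10101100001010111111011101001001. Lowest set bit at position 0

0


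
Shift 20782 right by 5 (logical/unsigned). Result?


0b101000100101110 >> 5 = 0b1010001001 = 649

649


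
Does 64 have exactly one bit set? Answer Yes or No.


0b1000000. Only one bit set => Yes

Yes


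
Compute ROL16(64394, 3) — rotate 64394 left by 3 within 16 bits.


Rotate 0b1111101110001010 left by 3 (16-bit) = 0b1101110001010111 = 56407

56407


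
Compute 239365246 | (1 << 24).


239365246 | (1 << 24) = 239365246 | 16777216 = 256142462

256142462


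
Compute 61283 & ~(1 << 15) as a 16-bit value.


61283 & ~(1 << 15) = 28515

28515


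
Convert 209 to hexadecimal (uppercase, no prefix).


209 = D1 hex

D1


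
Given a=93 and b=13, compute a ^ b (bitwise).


93 ^ 13 = 80

80


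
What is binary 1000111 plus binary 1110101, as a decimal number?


1000111 + 1110101 = 10111100 = 188

188


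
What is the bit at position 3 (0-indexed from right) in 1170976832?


0b1000101110010111011000001000000, position 3 = 0

0


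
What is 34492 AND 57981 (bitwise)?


0b1000011010111100 & 0b1110001001111101 = 0b1000001000111100 = 33340

33340


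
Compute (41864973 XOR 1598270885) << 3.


Step 1: 41864973 ^ 1598270885 = 1564304040
Step 2: 1564304040 << 3 = 12514432320

12514432320


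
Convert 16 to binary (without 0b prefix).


16 = 10000 in binary

10000


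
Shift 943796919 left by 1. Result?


0b111000010000010011001010110111 << 1 = 0b1110000100000100110010101101110 = 1887593838

1887593838


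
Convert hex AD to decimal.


AD hex = 173 decimal

173


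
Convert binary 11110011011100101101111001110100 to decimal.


11110011011100101101111001110100 in decimal = 4084391540

4084391540


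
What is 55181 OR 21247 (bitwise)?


0b1101011110001101 | 0b101001011111111 = 0b1101011111111111 = 55295

55295


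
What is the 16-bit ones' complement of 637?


637 ^ 65535 = 64898

64898


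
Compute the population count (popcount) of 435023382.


0b11001111011011110111000010110 has 18 set bits

18


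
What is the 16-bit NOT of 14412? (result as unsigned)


~0b11100001001100 = 0b1100011110110011 = 51123 (16-bit unsigned)

51123


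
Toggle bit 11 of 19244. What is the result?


19244 ^ (1 << 11) = 19244 ^ 2048 = 17196

17196


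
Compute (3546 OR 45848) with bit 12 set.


Step 1: 3546 | 45848 = 49114
Step 2: 49114 | (1 << 12) = 49114 | 4096 = 49114

49114


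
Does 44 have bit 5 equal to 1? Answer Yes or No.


0b101100, bit 5 = 1. Yes

Yes


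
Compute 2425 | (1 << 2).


2425 | (1 << 2) = 2425 | 4 = 2429

2429


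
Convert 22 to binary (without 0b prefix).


22 = 10110 in binary

10110


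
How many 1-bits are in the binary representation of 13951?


0b11011001111111 has 11 set bits

11


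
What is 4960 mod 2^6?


4960 & 63 = 32

32


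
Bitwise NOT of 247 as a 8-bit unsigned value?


~0b11110111 = 0b1000 = 8 (8-bit unsigned)

8


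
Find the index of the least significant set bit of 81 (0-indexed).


0b1010001. Lowest set bit at position 0

0


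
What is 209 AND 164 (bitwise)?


0b11010001 & 0b10100100 = 0b10000000 = 128

128


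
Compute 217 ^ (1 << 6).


217 ^ (1 << 6) = 217 ^ 64 = 153

153


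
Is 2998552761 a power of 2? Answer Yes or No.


0b10110010101110100100100010111001. Multiple bits set => No

No


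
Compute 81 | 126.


0b1010001 | 0b1111110 = 0b1111111 = 127

127


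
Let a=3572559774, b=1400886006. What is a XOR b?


3572559774 ^ 1400886006 = 2274311528

2274311528


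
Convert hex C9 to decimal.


C9 hex = 201 decimal

201


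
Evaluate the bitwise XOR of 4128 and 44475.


0b1000000100000 ^ 0b1010110110111011 = 0b1011110110011011 = 48539

48539


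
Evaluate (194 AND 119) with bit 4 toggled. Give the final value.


Step 1: 194 & 119 = 66
Step 2: 66 ^ (1 << 4) = 66 ^ 16 = 82

82


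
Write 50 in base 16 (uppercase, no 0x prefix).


50 = 32 hex

32


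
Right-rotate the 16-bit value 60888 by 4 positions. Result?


Rotate 0b1110110111011000 right by 4 (16-bit) = 0b1000111011011101 = 36573

36573


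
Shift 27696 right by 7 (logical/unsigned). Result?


0b110110000110000 >> 7 = 0b11011000 = 216

216


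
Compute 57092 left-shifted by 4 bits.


0b1101111100000100 << 4 = 0b11011111000001000000 = 913472

913472


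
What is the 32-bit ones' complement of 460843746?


460843746 ^ 4294967295 = 3834123549

3834123549


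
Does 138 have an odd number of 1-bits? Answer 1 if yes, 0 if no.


0b10001010 has 3 ones => parity 1

1


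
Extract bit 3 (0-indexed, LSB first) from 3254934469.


0b11000010000000100101101111000101, position 3 = 0

0


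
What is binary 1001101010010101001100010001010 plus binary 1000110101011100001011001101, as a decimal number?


1001101010010101001100010001010 + 1000110101011100001011001101 = 1010110001000000101101101010111 = 1444961111

1444961111


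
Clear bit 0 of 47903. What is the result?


47903 & ~(1 << 0) = 47902

47902


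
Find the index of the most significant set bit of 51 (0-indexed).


0b110011. Highest set bit at position 5

5


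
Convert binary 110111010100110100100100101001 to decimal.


110111010100110100100100101001 in decimal = 928205097

928205097


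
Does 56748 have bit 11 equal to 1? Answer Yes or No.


0b1101110110101100, bit 11 = 1. Yes

Yes


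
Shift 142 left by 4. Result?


0b10001110 << 4 = 0b100011100000 = 2272

2272


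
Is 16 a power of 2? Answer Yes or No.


0b10000. Only one bit set => Yes

Yes


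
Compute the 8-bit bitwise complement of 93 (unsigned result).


~0b1011101 = 0b10100010 = 162 (8-bit unsigned)

162


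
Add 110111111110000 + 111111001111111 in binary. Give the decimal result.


110111111110000 + 111111001111111 = 1110111001101111 = 61039

61039


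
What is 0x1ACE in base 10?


1ACE hex = 6862 decimal

6862


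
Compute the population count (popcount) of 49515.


0b1100000101101011 has 8 set bits

8


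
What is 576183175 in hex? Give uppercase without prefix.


576183175 = 2257DB87 hex

2257DB87


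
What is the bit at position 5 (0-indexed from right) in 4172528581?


0b11111000101100111011101111000101, position 5 = 0

0


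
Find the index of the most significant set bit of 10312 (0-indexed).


0b10100001001000. Highest set bit at position 13

13


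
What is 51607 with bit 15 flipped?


51607 ^ (1 << 15) = 51607 ^ 32768 = 18839

18839


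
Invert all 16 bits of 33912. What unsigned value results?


33912 ^ 65535 = 31623

31623


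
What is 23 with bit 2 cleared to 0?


23 & ~(1 << 2) = 19

19


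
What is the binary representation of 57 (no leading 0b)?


57 = 111001 in binary

111001


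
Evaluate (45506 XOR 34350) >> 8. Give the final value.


Step 1: 45506 ^ 34350 = 14316
Step 2: 14316 >> 8 = 55

55


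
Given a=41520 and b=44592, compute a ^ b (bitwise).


41520 ^ 44592 = 3072

3072


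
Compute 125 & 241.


0b1111101 & 0b11110001 = 0b1110001 = 113

113


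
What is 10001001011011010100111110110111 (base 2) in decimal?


10001001011011010100111110110111 in decimal = 2305642423

2305642423


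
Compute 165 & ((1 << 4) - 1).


165 & 15 = 5

5


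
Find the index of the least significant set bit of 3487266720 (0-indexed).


0b11001111110110110111011110100000. Lowest set bit at position 5

5


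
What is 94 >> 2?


0b1011110 >> 2 = 0b10111 = 23

23


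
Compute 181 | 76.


0b10110101 | 0b1001100 = 0b11111101 = 253

253


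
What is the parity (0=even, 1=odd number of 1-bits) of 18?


0b10010 has 2 ones => parity 0

0


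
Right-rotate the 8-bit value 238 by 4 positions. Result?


Rotate 0b11101110 right by 4 (8-bit) = 0b11101110 = 238

238


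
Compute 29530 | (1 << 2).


29530 | (1 << 2) = 29530 | 4 = 29534

29534


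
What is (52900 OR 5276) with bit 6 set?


Step 1: 52900 | 5276 = 57020
Step 2: 57020 | (1 << 6) = 57020 | 64 = 57084

57084


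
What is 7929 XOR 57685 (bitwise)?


0b1111011111001 ^ 0b1110000101010101 = 0b1111111110101100 = 65452

65452


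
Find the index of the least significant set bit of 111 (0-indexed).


0b1101111. Lowest set bit at position 0

0


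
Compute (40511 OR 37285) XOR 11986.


Step 1: 40511 | 37285 = 40895
Step 2: 40895 ^ 11986 = 45421

45421


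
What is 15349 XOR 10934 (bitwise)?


0b11101111110101 ^ 0b10101010110110 = 0b1000101000011 = 4419

4419


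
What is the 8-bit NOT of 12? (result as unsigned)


~0b1100 = 0b11110011 = 243 (8-bit unsigned)

243


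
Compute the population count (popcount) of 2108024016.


0b1111101101001011110010011010000 has 17 set bits

17


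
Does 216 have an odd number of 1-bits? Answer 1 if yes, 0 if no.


0b11011000 has 4 ones => parity 0

0


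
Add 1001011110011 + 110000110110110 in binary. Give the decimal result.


1001011110011 + 110000110110110 = 111010010101001 = 29865

29865


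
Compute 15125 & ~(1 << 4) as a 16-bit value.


15125 & ~(1 << 4) = 15109

15109


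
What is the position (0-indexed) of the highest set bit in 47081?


0b1011011111101001. Highest set bit at position 15

15


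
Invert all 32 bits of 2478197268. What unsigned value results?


2478197268 ^ 4294967295 = 1816770027

1816770027


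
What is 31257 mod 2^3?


31257 & 7 = 1

1


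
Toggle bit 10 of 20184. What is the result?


20184 ^ (1 << 10) = 20184 ^ 1024 = 19160

19160


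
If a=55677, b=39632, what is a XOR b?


55677 ^ 39632 = 17325

17325


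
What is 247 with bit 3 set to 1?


247 | (1 << 3) = 247 | 8 = 255

255


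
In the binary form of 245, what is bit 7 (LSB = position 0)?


0b11110101, position 7 = 1

1


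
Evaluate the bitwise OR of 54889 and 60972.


0b1101011001101001 | 0b1110111000101100 = 0b1111111001101101 = 65133

65133


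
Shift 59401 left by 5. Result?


0b1110100000001001 << 5 = 0b111010000000100100000 = 1900832

1900832


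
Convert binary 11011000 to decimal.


11011000 in decimal = 216

216


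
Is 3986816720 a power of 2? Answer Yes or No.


0b11101101101000011111111011010000. Multiple bits set => No

No


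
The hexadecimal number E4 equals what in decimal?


E4 hex = 228 decimal

228


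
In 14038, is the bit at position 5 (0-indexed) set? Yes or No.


0b11011011010110, bit 5 = 0. No

No


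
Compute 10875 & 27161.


0b10101001111011 & 0b110101000011001 = 0b10101000011001 = 10777

10777


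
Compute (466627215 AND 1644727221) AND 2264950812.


Step 1: 466627215 & 1644727221 = 33557125
Step 2: 33557125 & 2264950812 = 33556484

33556484


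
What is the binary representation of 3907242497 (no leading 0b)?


3907242497 = 11101000111000111100101000000001 in binary

11101000111000111100101000000001


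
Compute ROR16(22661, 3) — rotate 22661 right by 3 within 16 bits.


Rotate 0b101100010000101 right by 3 (16-bit) = 0b1010101100010000 = 43792

43792


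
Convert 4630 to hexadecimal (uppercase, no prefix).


4630 = 1216 hex

1216


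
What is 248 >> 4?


0b11111000 >> 4 = 0b1111 = 15

15


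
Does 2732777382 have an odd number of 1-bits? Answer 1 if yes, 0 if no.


0b10100010111000101101111110100110 has 18 ones => parity 0

0


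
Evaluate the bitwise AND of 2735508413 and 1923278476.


0b10100011000011001000101110111101 & 0b1110010101000101110011010001100 = 0b100010000000001000001010001100 = 570458764

570458764


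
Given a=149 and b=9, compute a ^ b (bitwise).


149 ^ 9 = 156

156


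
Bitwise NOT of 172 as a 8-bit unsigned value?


~0b10101100 = 0b1010011 = 83 (8-bit unsigned)

83


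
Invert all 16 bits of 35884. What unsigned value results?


35884 ^ 65535 = 29651

29651


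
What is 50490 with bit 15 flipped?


50490 ^ (1 << 15) = 50490 ^ 32768 = 17722

17722


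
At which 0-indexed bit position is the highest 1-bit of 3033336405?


0b10110100110011010000101001010101. Highest set bit at position 31

31


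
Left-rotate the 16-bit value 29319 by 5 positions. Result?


Rotate 0b111001010000111 left by 5 (16-bit) = 0b101000011101110 = 20718

20718


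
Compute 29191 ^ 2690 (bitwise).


0b111001000000111 ^ 0b101010000010 = 0b111100010000101 = 30853

30853


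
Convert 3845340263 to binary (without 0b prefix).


3845340263 = 11100101001100110011110001100111 in binary

11100101001100110011110001100111


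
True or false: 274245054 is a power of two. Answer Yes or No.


0b10000010110001010010110111110. Multiple bits set => No

No


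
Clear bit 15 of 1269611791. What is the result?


1269611791 & ~(1 << 15) = 1269579023

1269579023


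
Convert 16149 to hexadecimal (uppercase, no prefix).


16149 = 3F15 hex

3F15


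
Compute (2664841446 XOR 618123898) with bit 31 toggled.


Step 1: 2664841446 ^ 618123898 = 3120665244
Step 2: 3120665244 ^ (1 << 31) = 3120665244 ^ 2147483648 = 973181596

973181596


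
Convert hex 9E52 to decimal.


9E52 hex = 40530 decimal

40530


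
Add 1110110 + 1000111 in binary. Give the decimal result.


1110110 + 1000111 = 10111101 = 189

189


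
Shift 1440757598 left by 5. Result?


0b1010101111000000011011101011110 << 5 = 0b101010111100000001101110101111000000 = 46104243136

46104243136


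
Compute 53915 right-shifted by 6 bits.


0b1101001010011011 >> 6 = 0b1101001010 = 842

842
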